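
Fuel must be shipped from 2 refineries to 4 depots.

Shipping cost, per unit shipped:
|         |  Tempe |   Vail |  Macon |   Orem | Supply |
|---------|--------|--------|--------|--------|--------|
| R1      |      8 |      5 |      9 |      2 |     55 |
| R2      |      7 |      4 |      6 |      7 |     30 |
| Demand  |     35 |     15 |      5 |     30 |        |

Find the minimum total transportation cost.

420

One minimum-cost allocation:
  R1 to Tempe: 10 × 8 = 80
  R1 to Vail: 15 × 5 = 75
  R1 to Orem: 30 × 2 = 60
  R2 to Tempe: 25 × 7 = 175
  R2 to Macon: 5 × 6 = 30
Total = 80 + 75 + 60 + 175 + 30 = 420.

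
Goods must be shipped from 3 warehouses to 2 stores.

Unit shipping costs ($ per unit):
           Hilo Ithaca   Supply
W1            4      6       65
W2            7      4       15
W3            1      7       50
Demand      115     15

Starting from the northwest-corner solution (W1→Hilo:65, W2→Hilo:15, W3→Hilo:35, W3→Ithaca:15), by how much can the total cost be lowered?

135

Current plan cost = 65·4 + 15·7 + 35·1 + 15·7 = $505.
Optimal plan:
  W1→Hilo: 65 units
  W2→Ithaca: 15 units
  W3→Hilo: 50 units
Optimal cost = $370.
Saving = 505 − 370 = $135.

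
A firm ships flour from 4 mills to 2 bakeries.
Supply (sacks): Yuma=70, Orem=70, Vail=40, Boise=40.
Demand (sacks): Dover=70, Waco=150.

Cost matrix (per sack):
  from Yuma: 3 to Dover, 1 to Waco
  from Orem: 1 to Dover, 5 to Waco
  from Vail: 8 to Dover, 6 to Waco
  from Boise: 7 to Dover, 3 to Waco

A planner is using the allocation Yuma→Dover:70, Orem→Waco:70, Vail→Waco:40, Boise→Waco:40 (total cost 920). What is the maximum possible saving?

Current plan cost = 70·3 + 70·5 + 40·6 + 40·3 = 920.
Optimal plan:
  Yuma→Waco: 70 sacks
  Orem→Dover: 70 sacks
  Vail→Waco: 40 sacks
  Boise→Waco: 40 sacks
Optimal cost = 500.
Saving = 920 − 500 = 420.

420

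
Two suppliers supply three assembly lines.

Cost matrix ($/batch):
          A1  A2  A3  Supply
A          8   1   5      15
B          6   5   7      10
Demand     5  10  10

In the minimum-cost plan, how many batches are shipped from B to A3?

The minimum-cost plan:
  A->A2: 10 batches
  A->A3: 5 batches
  B->A1: 5 batches
  B->A3: 5 batches
Total cost = $100.
So B→A3 carries 5 batches.

5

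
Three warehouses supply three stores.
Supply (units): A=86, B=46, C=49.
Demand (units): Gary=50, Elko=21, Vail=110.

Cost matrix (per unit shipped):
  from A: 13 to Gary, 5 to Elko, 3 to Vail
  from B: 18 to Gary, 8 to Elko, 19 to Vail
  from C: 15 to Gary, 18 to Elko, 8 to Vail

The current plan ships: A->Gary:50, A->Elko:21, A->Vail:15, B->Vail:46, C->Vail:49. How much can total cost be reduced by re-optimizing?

623

Current plan cost = 50·13 + 21·5 + 15·3 + 46·19 + 49·8 = 2066.
Optimal plan:
  A to Vail: 86 units
  B to Gary: 25 units
  B to Elko: 21 units
  C to Gary: 25 units
  C to Vail: 24 units
Optimal cost = 1443.
Saving = 2066 − 1443 = 623.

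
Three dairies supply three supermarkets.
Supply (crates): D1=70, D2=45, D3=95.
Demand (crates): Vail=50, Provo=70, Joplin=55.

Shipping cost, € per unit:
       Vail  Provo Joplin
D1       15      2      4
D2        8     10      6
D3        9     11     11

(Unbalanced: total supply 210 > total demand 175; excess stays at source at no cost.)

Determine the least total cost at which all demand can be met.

Optimal allocation:
  D1->Provo: 70 crates
  D2->Joplin: 45 crates
  D3->Vail: 50 crates
  D3->Joplin: 10 crates
Total cost = €970.
(Supply check: D1 ships 70; D2 ships 45; D3 ships 60.)

970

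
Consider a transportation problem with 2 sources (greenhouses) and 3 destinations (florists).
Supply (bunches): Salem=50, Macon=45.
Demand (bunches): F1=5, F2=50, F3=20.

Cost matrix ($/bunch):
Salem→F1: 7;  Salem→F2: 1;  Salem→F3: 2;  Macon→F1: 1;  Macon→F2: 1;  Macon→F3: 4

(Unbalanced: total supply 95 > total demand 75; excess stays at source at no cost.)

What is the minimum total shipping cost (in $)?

A cheapest plan:
  Salem→F2: 10 bunches
  Salem→F3: 20 bunches
  Macon→F1: 5 bunches
  Macon→F2: 40 bunches
Total cost = $95.

95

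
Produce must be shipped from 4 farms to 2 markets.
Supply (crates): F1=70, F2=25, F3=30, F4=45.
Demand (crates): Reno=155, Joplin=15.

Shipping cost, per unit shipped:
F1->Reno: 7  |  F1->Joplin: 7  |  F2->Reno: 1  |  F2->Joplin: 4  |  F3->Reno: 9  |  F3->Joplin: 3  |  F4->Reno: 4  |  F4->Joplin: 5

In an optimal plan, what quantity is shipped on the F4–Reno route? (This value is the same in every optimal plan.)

Optimal shipments:
  F1–Reno: 70 crates
  F2–Reno: 25 crates
  F3–Reno: 15 crates
  F3–Joplin: 15 crates
  F4–Reno: 45 crates
Total cost = 875.
So F4→Reno carries 45 crates.

45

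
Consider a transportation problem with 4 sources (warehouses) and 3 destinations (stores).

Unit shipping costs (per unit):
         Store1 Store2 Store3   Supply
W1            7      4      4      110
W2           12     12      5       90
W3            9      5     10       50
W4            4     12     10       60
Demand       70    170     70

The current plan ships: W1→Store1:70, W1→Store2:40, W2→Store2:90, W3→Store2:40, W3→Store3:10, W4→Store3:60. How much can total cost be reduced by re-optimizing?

1110

Current plan cost = 70·7 + 40·4 + 90·12 + 40·5 + 10·10 + 60·10 = 2630.
Optimal plan:
  W1->Store2: 110 units
  W2->Store1: 10 units
  W2->Store2: 10 units
  W2->Store3: 70 units
  W3->Store2: 50 units
  W4->Store1: 60 units
Optimal cost = 1520.
Saving = 2630 − 1520 = 1110.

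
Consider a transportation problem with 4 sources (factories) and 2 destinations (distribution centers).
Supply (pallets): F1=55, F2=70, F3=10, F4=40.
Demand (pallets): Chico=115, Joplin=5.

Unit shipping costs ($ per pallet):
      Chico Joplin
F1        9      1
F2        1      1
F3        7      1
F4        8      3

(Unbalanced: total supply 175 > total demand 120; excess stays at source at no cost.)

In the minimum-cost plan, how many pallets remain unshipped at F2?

0

Minimum-cost shipments:
  F1->Joplin: 5 × $1 = $5
  F2->Chico: 70 × $1 = $70
  F3->Chico: 10 × $7 = $70
  F4->Chico: 35 × $8 = $280
Total cost = $425.
F2 ships 70 of its 70, leaving 0.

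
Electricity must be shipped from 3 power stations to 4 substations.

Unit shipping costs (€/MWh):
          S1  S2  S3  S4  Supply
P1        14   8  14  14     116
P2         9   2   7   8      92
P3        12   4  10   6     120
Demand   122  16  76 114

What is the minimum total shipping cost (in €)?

An optimal shipping plan:
  P1→S1: 116 × €14 = €1624
  P2→S1: 6 × €9 = €54
  P2→S2: 10 × €2 = €20
  P2→S3: 76 × €7 = €532
  P3→S2: 6 × €4 = €24
  P3→S4: 114 × €6 = €684
Total = 1624 + 54 + 20 + 532 + 24 + 684 = €2938.
(Supply check: P1 ships 116; P2 ships 92; P3 ships 120.)

2938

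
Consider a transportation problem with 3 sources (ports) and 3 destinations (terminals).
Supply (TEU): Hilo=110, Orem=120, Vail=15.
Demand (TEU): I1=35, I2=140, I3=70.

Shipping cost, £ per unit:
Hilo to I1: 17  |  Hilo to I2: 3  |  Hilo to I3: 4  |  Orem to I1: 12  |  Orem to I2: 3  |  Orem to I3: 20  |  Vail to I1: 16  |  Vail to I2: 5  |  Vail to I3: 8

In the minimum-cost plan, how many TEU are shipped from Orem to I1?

Optimal shipments:
  Hilo to I2: 40 TEU
  Hilo to I3: 70 TEU
  Orem to I1: 35 TEU
  Orem to I2: 85 TEU
  Vail to I2: 15 TEU
Total cost = £1150.
So Orem→I1 carries 35 TEU.

35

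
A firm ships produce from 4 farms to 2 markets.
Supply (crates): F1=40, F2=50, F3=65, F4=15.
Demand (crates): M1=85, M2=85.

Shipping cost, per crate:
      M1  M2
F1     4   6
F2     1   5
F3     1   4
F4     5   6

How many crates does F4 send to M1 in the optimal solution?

Solving gives:
  F1->M2: 40 crates
  F2->M1: 50 crates
  F3->M1: 35 crates
  F3->M2: 30 crates
  F4->M2: 15 crates
Total cost = 535.
The route F4→M1 is not used.

0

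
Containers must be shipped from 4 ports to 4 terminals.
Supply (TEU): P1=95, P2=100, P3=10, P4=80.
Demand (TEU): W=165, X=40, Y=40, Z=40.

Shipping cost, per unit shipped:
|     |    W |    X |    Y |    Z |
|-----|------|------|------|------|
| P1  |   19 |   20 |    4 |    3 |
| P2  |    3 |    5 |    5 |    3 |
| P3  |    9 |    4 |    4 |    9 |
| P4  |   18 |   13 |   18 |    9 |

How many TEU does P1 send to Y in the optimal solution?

40

Solving gives:
  P1–W: 15 TEU
  P1–Y: 40 TEU
  P1–Z: 40 TEU
  P2–W: 100 TEU
  P3–W: 10 TEU
  P4–W: 40 TEU
  P4–X: 40 TEU
Total cost = 2195.
So P1→Y carries 40 TEU.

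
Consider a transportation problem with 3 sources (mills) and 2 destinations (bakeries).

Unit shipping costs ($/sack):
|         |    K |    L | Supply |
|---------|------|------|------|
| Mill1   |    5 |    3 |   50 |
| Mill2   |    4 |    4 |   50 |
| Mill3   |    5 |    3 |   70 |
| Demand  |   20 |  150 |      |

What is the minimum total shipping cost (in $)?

One minimum-cost allocation:
  Mill1–L: 50 × $3 = $150
  Mill2–K: 20 × $4 = $80
  Mill2–L: 30 × $4 = $120
  Mill3–L: 70 × $3 = $210
Total = 150 + 80 + 120 + 210 = $560.

560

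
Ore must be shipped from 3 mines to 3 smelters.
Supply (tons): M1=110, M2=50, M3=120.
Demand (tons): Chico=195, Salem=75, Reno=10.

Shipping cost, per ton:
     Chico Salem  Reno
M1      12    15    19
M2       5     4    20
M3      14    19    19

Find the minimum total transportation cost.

3325

A cheapest plan:
  M1 to Chico: 85 × 12 = 1020
  M1 to Salem: 25 × 15 = 375
  M2 to Salem: 50 × 4 = 200
  M3 to Chico: 110 × 14 = 1540
  M3 to Reno: 10 × 19 = 190
Total = 1020 + 375 + 200 + 1540 + 190 = 3325.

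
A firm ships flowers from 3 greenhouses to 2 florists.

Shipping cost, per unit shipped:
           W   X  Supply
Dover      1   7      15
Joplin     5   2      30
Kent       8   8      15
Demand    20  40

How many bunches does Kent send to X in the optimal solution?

10

The minimum-cost plan:
  Dover→W: 15 × 1 = 15
  Joplin→X: 30 × 2 = 60
  Kent→W: 5 × 8 = 40
  Kent→X: 10 × 8 = 80
Total cost = 195.
So Kent→X carries 10 bunches.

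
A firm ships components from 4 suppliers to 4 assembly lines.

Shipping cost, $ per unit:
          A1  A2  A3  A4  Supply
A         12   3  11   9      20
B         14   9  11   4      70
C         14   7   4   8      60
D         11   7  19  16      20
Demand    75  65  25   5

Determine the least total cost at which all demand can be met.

A cheapest plan:
  A–A2: 20 × $3 = $60
  B–A1: 55 × $14 = $770
  B–A2: 10 × $9 = $90
  B–A4: 5 × $4 = $20
  C–A2: 35 × $7 = $245
  C–A3: 25 × $4 = $100
  D–A1: 20 × $11 = $220
Total = 60 + 770 + 90 + 20 + 245 + 100 + 220 = $1505.

1505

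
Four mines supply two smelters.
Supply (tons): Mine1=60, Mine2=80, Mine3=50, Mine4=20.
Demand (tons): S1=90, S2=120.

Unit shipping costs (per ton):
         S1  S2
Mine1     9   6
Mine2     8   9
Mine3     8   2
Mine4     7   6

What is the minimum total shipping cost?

An optimal shipping plan:
  Mine1 to S2: 60 tons
  Mine2 to S1: 80 tons
  Mine3 to S2: 50 tons
  Mine4 to S1: 10 tons
  Mine4 to S2: 10 tons
Total cost = 1230.

1230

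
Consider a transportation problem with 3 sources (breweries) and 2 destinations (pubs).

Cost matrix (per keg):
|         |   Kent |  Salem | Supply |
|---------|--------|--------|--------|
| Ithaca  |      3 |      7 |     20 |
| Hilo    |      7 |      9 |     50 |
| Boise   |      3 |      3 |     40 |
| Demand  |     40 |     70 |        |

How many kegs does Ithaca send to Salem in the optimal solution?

0

Optimal shipments:
  Ithaca->Kent: 20 × 3 = 60
  Hilo->Kent: 20 × 7 = 140
  Hilo->Salem: 30 × 9 = 270
  Boise->Salem: 40 × 3 = 120
Total cost = 590.
The route Ithaca→Salem is not used.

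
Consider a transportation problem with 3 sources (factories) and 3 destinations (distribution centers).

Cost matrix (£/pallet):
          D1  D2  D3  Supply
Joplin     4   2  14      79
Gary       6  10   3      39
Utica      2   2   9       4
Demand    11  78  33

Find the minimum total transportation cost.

303

Optimal allocation:
  Joplin to D1: 1 × £4 = £4
  Joplin to D2: 78 × £2 = £156
  Gary to D1: 6 × £6 = £36
  Gary to D3: 33 × £3 = £99
  Utica to D1: 4 × £2 = £8
Total = 4 + 156 + 36 + 99 + 8 = £303.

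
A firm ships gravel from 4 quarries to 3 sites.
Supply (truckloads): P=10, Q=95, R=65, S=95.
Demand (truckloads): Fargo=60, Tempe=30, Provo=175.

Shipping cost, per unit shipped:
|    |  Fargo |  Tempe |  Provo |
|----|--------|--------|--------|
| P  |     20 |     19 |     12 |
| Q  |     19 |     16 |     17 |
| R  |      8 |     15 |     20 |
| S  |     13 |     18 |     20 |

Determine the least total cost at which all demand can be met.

One minimum-cost allocation:
  P to Provo: 10 × 12 = 120
  Q to Provo: 95 × 17 = 1615
  R to Fargo: 60 × 8 = 480
  R to Tempe: 5 × 15 = 75
  S to Tempe: 25 × 18 = 450
  S to Provo: 70 × 20 = 1400
Total = 120 + 1615 + 480 + 75 + 450 + 1400 = 4140.

4140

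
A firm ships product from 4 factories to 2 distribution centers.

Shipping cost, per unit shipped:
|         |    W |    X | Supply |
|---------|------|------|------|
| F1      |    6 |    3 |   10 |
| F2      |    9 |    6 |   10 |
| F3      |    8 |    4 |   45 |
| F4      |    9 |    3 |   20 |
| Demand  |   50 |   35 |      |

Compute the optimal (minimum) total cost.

510

An optimal shipping plan:
  F1–W: 10 × 6 = 60
  F2–W: 10 × 9 = 90
  F3–W: 30 × 8 = 240
  F3–X: 15 × 4 = 60
  F4–X: 20 × 3 = 60
Total = 60 + 90 + 240 + 60 + 60 = 510.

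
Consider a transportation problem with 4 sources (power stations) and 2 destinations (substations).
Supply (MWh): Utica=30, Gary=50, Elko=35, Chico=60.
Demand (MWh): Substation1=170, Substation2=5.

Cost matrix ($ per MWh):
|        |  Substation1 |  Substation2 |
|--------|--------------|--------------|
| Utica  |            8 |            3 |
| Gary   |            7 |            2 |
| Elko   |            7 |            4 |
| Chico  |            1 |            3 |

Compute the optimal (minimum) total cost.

870

An optimal shipping plan:
  Utica->Substation1: 25 MWh
  Utica->Substation2: 5 MWh
  Gary->Substation1: 50 MWh
  Elko->Substation1: 35 MWh
  Chico->Substation1: 60 MWh
Total cost = $870.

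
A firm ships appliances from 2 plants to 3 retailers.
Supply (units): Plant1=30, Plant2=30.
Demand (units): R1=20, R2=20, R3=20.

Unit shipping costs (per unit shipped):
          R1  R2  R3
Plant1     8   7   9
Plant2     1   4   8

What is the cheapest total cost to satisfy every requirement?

310

Optimal allocation:
  Plant1 to R2: 10 × 7 = 70
  Plant1 to R3: 20 × 9 = 180
  Plant2 to R1: 20 × 1 = 20
  Plant2 to R2: 10 × 4 = 40
Total = 70 + 180 + 20 + 40 = 310.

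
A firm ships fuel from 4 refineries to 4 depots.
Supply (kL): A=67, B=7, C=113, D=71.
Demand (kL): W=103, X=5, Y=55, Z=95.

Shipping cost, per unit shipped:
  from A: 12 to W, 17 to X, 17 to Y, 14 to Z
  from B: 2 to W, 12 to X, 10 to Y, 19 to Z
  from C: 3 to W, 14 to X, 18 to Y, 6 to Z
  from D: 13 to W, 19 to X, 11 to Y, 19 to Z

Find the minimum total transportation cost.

Optimal allocation:
  A to Z: 67 × 14 = 938
  B to W: 7 × 2 = 14
  C to W: 85 × 3 = 255
  C to Z: 28 × 6 = 168
  D to W: 11 × 13 = 143
  D to X: 5 × 19 = 95
  D to Y: 55 × 11 = 605
Total = 938 + 14 + 255 + 168 + 143 + 95 + 605 = 2218.

2218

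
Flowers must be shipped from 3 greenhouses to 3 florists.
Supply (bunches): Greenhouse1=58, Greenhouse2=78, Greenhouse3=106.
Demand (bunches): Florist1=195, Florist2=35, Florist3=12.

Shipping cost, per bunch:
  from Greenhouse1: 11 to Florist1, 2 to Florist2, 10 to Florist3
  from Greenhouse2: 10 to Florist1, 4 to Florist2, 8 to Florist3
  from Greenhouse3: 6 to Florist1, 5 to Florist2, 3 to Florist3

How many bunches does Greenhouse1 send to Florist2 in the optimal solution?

Solving gives:
  Greenhouse1→Florist1: 23 bunches
  Greenhouse1→Florist2: 35 bunches
  Greenhouse2→Florist1: 78 bunches
  Greenhouse3→Florist1: 94 bunches
  Greenhouse3→Florist3: 12 bunches
Total cost = 1703.
So Greenhouse1→Florist2 carries 35 bunches.

35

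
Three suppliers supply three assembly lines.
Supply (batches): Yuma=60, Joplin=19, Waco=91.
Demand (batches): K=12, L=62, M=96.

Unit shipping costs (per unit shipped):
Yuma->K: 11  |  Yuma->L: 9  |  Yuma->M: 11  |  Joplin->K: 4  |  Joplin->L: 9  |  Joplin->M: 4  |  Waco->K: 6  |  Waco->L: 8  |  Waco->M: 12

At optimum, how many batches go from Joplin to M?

Solving gives:
  Yuma–M: 60 × 11 = 660
  Joplin–M: 19 × 4 = 76
  Waco–K: 12 × 6 = 72
  Waco–L: 62 × 8 = 496
  Waco–M: 17 × 12 = 204
Total cost = 1508.
So Joplin→M carries 19 batches.

19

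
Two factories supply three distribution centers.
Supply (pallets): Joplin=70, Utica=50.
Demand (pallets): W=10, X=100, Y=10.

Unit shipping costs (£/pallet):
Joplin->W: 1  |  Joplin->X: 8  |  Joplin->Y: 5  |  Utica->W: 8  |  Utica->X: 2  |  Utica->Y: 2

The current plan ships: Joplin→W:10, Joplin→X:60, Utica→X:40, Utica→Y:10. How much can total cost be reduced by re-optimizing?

Current plan cost = 10·1 + 60·8 + 40·2 + 10·2 = £590.
Optimal plan:
  Joplin→W: 10 × £1 = £10
  Joplin→X: 50 × £8 = £400
  Joplin→Y: 10 × £5 = £50
  Utica→X: 50 × £2 = £100
Optimal cost = £560.
Saving = 590 − 560 = £30.

30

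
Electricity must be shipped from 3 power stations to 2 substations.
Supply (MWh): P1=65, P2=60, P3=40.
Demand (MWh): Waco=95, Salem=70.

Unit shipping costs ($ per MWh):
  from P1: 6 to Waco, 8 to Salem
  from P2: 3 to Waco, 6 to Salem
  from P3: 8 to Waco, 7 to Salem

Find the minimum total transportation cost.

Optimal allocation:
  P1->Waco: 35 × $6 = $210
  P1->Salem: 30 × $8 = $240
  P2->Waco: 60 × $3 = $180
  P3->Salem: 40 × $7 = $280
Total = 210 + 240 + 180 + 280 = $910.
(Supply check: P1 ships 65; P2 ships 60; P3 ships 40.)

910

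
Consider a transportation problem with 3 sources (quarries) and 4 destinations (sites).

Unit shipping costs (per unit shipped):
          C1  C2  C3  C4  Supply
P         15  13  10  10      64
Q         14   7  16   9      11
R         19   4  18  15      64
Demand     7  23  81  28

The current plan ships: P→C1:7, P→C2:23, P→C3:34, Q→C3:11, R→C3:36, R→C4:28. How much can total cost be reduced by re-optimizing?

Current plan cost = 7·15 + 23·13 + 34·10 + 11·16 + 36·18 + 28·15 = 1988.
Optimal plan:
  P→C3: 64 × 10 = 640
  Q→C4: 11 × 9 = 99
  R→C1: 7 × 19 = 133
  R→C2: 23 × 4 = 92
  R→C3: 17 × 18 = 306
  R→C4: 17 × 15 = 255
Optimal cost = 1525.
Saving = 1988 − 1525 = 463.

463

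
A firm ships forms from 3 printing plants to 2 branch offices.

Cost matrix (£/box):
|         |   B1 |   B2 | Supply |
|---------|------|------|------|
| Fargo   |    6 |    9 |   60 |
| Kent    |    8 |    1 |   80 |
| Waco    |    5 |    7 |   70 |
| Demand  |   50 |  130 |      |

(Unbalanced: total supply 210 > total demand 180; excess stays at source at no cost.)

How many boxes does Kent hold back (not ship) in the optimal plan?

0

An optimal plan:
  Fargo–B1: 30 × £6 = £180
  Kent–B2: 80 × £1 = £80
  Waco–B1: 20 × £5 = £100
  Waco–B2: 50 × £7 = £350
Total cost = £710.
Kent ships 80 of its 80, leaving 0.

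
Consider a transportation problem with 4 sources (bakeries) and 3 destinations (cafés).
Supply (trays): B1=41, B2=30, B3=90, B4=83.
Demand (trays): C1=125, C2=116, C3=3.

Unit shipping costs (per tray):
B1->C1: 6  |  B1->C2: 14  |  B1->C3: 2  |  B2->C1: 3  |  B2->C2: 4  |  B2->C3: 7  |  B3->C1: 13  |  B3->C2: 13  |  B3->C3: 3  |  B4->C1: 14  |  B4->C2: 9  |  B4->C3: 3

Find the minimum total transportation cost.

2223

A cheapest plan:
  B1→C1: 41 × 6 = 246
  B2→C1: 30 × 3 = 90
  B3→C1: 54 × 13 = 702
  B3→C2: 33 × 13 = 429
  B3→C3: 3 × 3 = 9
  B4→C2: 83 × 9 = 747
Total = 246 + 90 + 702 + 429 + 9 + 747 = 2223.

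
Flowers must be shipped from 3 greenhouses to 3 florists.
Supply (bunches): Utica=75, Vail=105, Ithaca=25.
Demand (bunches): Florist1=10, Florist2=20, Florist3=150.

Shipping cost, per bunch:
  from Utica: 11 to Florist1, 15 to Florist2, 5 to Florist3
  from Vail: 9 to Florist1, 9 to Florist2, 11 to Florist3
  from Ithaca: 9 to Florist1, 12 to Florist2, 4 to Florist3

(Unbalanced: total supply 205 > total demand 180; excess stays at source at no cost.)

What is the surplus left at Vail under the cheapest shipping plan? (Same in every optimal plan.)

An optimal plan:
  Utica→Florist3: 75 × 5 = 375
  Vail→Florist1: 10 × 9 = 90
  Vail→Florist2: 20 × 9 = 180
  Vail→Florist3: 50 × 11 = 550
  Ithaca→Florist3: 25 × 4 = 100
Total cost = 1295.
Vail ships 80 of its 105, leaving 25.

25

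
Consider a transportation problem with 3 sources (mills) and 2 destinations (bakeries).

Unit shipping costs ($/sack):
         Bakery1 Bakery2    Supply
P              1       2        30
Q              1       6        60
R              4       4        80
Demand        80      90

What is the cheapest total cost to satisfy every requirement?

Optimal allocation:
  P to Bakery1: 20 × $1 = $20
  P to Bakery2: 10 × $2 = $20
  Q to Bakery1: 60 × $1 = $60
  R to Bakery2: 80 × $4 = $320
Total = 20 + 20 + 60 + 320 = $420.
(Supply check: P ships 30; Q ships 60; R ships 80.)

420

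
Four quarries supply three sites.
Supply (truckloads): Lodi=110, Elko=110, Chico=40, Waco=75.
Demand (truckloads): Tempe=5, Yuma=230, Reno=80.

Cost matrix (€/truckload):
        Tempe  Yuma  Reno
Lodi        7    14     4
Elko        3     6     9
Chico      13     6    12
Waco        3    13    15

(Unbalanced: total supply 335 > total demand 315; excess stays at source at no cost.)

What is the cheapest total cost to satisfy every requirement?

2285

A cheapest plan:
  Lodi→Yuma: 10 truckloads
  Lodi→Reno: 80 truckloads
  Elko→Yuma: 110 truckloads
  Chico→Yuma: 40 truckloads
  Waco→Tempe: 5 truckloads
  Waco→Yuma: 70 truckloads
Total cost = €2285.
(Supply check: Lodi ships 90; Elko ships 110; Chico ships 40; Waco ships 75.)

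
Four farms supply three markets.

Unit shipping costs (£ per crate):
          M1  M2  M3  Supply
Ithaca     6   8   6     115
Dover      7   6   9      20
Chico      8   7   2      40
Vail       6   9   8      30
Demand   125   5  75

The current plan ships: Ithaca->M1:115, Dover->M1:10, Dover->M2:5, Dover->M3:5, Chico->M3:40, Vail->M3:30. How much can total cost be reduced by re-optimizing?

Current plan cost = 115·6 + 10·7 + 5·6 + 5·9 + 40·2 + 30·8 = £1155.
Optimal plan:
  Ithaca→M1: 80 × £6 = £480
  Ithaca→M3: 35 × £6 = £210
  Dover→M1: 15 × £7 = £105
  Dover→M2: 5 × £6 = £30
  Chico→M3: 40 × £2 = £80
  Vail→M1: 30 × £6 = £180
Optimal cost = £1085.
Saving = 1155 − 1085 = £70.

70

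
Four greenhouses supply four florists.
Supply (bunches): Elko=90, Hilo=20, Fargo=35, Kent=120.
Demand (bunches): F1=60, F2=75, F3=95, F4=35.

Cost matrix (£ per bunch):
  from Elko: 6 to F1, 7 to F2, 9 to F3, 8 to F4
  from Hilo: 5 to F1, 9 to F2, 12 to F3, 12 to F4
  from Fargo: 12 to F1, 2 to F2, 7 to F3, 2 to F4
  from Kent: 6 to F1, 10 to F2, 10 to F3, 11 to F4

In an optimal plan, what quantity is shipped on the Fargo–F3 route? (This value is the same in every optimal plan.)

The minimum-cost plan:
  Elko to F2: 75 × £7 = £525
  Elko to F3: 15 × £9 = £135
  Hilo to F1: 20 × £5 = £100
  Fargo to F4: 35 × £2 = £70
  Kent to F1: 40 × £6 = £240
  Kent to F3: 80 × £10 = £800
Total cost = £1870.
The route Fargo→F3 is not used.

0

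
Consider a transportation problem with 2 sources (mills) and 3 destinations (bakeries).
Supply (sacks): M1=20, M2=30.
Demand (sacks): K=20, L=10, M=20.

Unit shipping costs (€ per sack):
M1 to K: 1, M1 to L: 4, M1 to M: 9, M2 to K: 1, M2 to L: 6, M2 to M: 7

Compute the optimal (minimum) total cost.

200

Optimal allocation:
  M1->K: 10 sacks
  M1->L: 10 sacks
  M2->K: 10 sacks
  M2->M: 20 sacks
Total cost = €200.
(Supply check: M1 ships 20; M2 ships 30.)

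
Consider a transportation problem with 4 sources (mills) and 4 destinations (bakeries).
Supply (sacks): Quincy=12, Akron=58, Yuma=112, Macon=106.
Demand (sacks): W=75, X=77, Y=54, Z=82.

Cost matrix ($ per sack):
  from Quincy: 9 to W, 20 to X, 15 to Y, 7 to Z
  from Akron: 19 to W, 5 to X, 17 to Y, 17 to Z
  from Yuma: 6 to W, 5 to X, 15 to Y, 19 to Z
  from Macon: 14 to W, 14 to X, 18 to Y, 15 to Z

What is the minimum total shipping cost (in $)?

An optimal shipping plan:
  Quincy to Z: 12 × $7 = $84
  Akron to X: 58 × $5 = $290
  Yuma to W: 75 × $6 = $450
  Yuma to X: 19 × $5 = $95
  Yuma to Y: 18 × $15 = $270
  Macon to Y: 36 × $18 = $648
  Macon to Z: 70 × $15 = $1050
Total = 84 + 290 + 450 + 95 + 270 + 648 + 1050 = $2887.
(Supply check: Quincy ships 12; Akron ships 58; Yuma ships 112; Macon ships 106.)

2887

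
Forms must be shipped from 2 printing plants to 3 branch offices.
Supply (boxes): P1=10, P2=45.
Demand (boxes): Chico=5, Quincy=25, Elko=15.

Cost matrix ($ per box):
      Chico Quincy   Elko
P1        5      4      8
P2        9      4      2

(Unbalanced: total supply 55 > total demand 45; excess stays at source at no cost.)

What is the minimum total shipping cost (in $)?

An optimal shipping plan:
  P1→Chico: 5 × $5 = $25
  P1→Quincy: 5 × $4 = $20
  P2→Quincy: 20 × $4 = $80
  P2→Elko: 15 × $2 = $30
Total = 25 + 20 + 80 + 30 = $155.

155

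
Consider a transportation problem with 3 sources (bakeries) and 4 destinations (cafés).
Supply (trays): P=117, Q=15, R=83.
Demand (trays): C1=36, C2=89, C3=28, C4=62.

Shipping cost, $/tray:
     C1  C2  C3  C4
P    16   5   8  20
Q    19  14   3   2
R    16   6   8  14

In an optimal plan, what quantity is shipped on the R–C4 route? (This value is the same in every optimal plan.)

47

Solving gives:
  P–C2: 89 trays
  P–C3: 28 trays
  Q–C4: 15 trays
  R–C1: 36 trays
  R–C4: 47 trays
Total cost = $1933.
So R→C4 carries 47 trays.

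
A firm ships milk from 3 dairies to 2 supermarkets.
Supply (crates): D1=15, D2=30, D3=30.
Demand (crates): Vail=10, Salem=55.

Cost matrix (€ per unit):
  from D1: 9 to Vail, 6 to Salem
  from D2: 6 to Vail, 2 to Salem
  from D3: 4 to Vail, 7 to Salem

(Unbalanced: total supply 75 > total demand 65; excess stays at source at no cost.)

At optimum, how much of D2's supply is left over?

An optimal plan:
  D1->Salem: 15 × €6 = €90
  D2->Salem: 30 × €2 = €60
  D3->Vail: 10 × €4 = €40
  D3->Salem: 10 × €7 = €70
Total cost = €260.
D2 ships 30 of its 30, leaving 0.

0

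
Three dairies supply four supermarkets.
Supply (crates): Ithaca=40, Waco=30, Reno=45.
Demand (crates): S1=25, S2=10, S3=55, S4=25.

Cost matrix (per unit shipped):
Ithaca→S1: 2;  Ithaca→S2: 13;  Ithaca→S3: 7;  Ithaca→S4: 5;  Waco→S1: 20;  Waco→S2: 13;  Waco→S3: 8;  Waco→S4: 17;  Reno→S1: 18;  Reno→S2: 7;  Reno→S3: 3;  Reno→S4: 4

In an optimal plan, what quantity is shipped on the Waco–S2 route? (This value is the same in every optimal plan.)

0

Solving gives:
  Ithaca to S1: 25 × 2 = 50
  Ithaca to S4: 15 × 5 = 75
  Waco to S3: 30 × 8 = 240
  Reno to S2: 10 × 7 = 70
  Reno to S3: 25 × 3 = 75
  Reno to S4: 10 × 4 = 40
Total cost = 550.
The route Waco→S2 is not used.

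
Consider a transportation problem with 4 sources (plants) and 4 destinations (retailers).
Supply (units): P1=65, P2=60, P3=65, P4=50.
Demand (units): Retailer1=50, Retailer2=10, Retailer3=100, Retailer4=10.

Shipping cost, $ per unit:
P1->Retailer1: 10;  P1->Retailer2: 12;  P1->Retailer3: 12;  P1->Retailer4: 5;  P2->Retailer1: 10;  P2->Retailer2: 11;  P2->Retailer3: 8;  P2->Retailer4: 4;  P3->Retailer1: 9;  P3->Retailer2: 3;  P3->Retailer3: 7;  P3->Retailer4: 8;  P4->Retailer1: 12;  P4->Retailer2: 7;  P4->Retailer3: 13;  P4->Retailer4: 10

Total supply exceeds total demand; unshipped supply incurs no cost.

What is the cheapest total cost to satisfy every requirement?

1315

One minimum-cost allocation:
  P1–Retailer1: 50 units
  P2–Retailer3: 45 units
  P2–Retailer4: 10 units
  P3–Retailer2: 10 units
  P3–Retailer3: 55 units
Total cost = $1315.
(Supply check: P1 ships 50; P2 ships 55; P3 ships 65; P4 ships 0.)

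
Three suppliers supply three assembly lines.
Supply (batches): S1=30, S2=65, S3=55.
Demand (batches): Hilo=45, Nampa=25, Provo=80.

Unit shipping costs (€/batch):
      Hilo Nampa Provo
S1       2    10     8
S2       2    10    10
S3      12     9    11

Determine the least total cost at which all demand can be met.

A cheapest plan:
  S1 to Provo: 30 batches
  S2 to Hilo: 45 batches
  S2 to Provo: 20 batches
  S3 to Nampa: 25 batches
  S3 to Provo: 30 batches
Total cost = €1085.

1085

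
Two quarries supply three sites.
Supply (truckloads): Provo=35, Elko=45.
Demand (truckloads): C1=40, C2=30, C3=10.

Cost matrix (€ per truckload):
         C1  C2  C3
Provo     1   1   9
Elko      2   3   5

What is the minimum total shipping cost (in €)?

One minimum-cost allocation:
  Provo->C1: 5 × €1 = €5
  Provo->C2: 30 × €1 = €30
  Elko->C1: 35 × €2 = €70
  Elko->C3: 10 × €5 = €50
Total = 5 + 30 + 70 + 50 = €155.

155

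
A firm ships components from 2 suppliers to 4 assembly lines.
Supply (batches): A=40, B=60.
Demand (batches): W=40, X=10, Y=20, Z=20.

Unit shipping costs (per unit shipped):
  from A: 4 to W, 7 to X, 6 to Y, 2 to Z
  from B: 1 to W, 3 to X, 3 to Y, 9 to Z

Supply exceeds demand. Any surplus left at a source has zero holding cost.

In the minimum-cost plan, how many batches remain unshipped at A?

Minimum-cost shipments:
  A to W: 10 × 4 = 40
  A to Z: 20 × 2 = 40
  B to W: 30 × 1 = 30
  B to X: 10 × 3 = 30
  B to Y: 20 × 3 = 60
Total cost = 200.
A ships 30 of its 40, leaving 10.

10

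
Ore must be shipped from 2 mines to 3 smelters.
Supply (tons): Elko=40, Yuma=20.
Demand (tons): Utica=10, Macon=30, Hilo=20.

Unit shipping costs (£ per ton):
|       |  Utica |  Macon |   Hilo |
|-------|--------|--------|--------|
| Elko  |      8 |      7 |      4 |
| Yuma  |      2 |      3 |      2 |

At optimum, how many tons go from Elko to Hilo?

Optimal shipments:
  Elko–Macon: 20 × £7 = £140
  Elko–Hilo: 20 × £4 = £80
  Yuma–Utica: 10 × £2 = £20
  Yuma–Macon: 10 × £3 = £30
Total cost = £270.
So Elko→Hilo carries 20 tons.

20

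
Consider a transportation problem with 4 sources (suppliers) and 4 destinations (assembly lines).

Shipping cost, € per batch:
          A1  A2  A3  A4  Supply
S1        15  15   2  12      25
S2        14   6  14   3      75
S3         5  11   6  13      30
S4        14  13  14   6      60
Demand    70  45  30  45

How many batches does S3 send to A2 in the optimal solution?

0

Optimal shipments:
  S1–A3: 25 batches
  S2–A2: 45 batches
  S2–A4: 30 batches
  S3–A1: 30 batches
  S4–A1: 40 batches
  S4–A3: 5 batches
  S4–A4: 15 batches
Total cost = €1280.
The route S3→A2 is not used.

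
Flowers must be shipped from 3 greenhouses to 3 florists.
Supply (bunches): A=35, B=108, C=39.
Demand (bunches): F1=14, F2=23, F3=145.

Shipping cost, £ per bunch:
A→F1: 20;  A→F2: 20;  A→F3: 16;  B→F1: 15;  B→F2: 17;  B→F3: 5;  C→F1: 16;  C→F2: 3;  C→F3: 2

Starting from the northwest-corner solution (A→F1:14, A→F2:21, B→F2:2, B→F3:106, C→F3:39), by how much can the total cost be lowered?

Current plan cost = 14·20 + 21·20 + 2·17 + 106·5 + 39·2 = £1342.
Optimal plan:
  A->F1: 14 × £20 = £280
  A->F3: 21 × £16 = £336
  B->F3: 108 × £5 = £540
  C->F2: 23 × £3 = £69
  C->F3: 16 × £2 = £32
Optimal cost = £1257.
Saving = 1342 − 1257 = £85.

85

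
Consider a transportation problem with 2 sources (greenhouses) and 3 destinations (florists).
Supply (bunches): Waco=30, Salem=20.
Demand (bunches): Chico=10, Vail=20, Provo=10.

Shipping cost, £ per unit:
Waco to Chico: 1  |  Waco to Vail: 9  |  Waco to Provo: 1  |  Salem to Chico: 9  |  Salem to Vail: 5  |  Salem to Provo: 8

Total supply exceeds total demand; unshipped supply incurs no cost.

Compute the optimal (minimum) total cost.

Optimal allocation:
  Waco->Chico: 10 × £1 = £10
  Waco->Provo: 10 × £1 = £10
  Salem->Vail: 20 × £5 = £100
Total = 10 + 10 + 100 = £120.
(Supply check: Waco ships 20; Salem ships 20.)

120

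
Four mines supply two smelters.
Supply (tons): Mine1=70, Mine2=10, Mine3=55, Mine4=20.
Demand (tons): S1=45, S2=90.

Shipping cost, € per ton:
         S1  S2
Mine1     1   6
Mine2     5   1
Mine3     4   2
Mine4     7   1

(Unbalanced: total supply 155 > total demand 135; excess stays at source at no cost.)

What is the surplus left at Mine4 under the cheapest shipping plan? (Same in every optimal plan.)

An optimal plan:
  Mine1 to S1: 45 × €1 = €45
  Mine1 to S2: 5 × €6 = €30
  Mine2 to S2: 10 × €1 = €10
  Mine3 to S2: 55 × €2 = €110
  Mine4 to S2: 20 × €1 = €20
Total cost = €215.
Mine4 ships 20 of its 20, leaving 0.

0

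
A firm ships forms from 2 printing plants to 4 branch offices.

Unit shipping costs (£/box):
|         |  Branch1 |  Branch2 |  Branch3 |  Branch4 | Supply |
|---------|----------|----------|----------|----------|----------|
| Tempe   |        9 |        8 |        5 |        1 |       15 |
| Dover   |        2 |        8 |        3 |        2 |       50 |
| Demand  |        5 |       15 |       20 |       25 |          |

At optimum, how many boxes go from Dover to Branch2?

15

Optimal shipments:
  Tempe->Branch4: 15 × £1 = £15
  Dover->Branch1: 5 × £2 = £10
  Dover->Branch2: 15 × £8 = £120
  Dover->Branch3: 20 × £3 = £60
  Dover->Branch4: 10 × £2 = £20
Total cost = £225.
So Dover→Branch2 carries 15 boxes.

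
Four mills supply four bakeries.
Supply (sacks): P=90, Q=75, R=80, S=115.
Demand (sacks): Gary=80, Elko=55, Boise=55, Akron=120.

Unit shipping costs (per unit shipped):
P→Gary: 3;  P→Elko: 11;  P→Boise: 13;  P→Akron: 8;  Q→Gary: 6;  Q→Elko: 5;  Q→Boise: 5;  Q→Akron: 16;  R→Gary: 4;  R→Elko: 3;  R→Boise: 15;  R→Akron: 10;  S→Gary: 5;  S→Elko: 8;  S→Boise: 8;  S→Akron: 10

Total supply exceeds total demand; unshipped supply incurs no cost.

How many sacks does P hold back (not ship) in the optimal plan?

0

Minimum-cost shipments:
  P→Akron: 90 × 8 = 720
  Q→Boise: 55 × 5 = 275
  R→Gary: 25 × 4 = 100
  R→Elko: 55 × 3 = 165
  S→Gary: 55 × 5 = 275
  S→Akron: 30 × 10 = 300
Total cost = 1835.
P ships 90 of its 90, leaving 0.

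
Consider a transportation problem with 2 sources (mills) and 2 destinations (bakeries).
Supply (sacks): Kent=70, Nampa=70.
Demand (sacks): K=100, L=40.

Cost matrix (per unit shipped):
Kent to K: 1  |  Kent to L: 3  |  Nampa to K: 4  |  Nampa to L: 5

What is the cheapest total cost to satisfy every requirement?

390

One minimum-cost allocation:
  Kent–K: 70 sacks
  Nampa–K: 30 sacks
  Nampa–L: 40 sacks
Total cost = 390.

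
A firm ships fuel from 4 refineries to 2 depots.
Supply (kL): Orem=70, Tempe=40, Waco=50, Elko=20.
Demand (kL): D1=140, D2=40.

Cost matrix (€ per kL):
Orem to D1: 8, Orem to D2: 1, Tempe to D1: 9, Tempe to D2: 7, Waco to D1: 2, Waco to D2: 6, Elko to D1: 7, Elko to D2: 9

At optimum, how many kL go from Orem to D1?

Solving gives:
  Orem->D1: 30 × €8 = €240
  Orem->D2: 40 × €1 = €40
  Tempe->D1: 40 × €9 = €360
  Waco->D1: 50 × €2 = €100
  Elko->D1: 20 × €7 = €140
Total cost = €880.
So Orem→D1 carries 30 kL.

30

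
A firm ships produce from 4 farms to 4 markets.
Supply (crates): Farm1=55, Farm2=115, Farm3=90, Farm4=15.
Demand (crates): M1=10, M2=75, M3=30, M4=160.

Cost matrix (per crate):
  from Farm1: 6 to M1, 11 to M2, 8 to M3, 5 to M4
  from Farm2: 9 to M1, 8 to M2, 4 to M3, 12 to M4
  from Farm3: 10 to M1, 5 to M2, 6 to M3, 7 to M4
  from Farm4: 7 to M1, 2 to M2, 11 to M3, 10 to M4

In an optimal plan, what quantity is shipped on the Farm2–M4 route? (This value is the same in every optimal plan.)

15

Solving gives:
  Farm1 to M4: 55 × 5 = 275
  Farm2 to M1: 10 × 9 = 90
  Farm2 to M2: 60 × 8 = 480
  Farm2 to M3: 30 × 4 = 120
  Farm2 to M4: 15 × 12 = 180
  Farm3 to M4: 90 × 7 = 630
  Farm4 to M2: 15 × 2 = 30
Total cost = 1805.
So Farm2→M4 carries 15 crates.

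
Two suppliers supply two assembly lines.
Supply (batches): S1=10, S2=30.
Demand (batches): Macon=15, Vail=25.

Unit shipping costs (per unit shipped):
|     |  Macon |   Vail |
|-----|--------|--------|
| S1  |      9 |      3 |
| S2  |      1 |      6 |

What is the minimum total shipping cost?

135

An optimal shipping plan:
  S1→Vail: 10 batches
  S2→Macon: 15 batches
  S2→Vail: 15 batches
Total cost = 135.
(Supply check: S1 ships 10; S2 ships 30.)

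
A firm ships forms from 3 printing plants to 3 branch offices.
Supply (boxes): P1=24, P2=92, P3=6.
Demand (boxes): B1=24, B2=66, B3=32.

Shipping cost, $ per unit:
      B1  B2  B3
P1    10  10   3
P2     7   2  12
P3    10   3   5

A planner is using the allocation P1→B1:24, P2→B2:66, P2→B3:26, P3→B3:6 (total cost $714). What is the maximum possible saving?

288

Current plan cost = 24·10 + 66·2 + 26·12 + 6·5 = $714.
Optimal plan:
  P1→B3: 24 boxes
  P2→B1: 24 boxes
  P2→B2: 66 boxes
  P2→B3: 2 boxes
  P3→B3: 6 boxes
Optimal cost = $426.
Saving = 714 − 426 = $288.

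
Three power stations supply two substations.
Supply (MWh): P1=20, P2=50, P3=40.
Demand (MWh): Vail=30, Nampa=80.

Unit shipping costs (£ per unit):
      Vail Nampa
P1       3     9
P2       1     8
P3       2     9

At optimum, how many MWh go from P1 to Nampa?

Optimal shipments:
  P1->Nampa: 20 MWh
  P2->Vail: 30 MWh
  P2->Nampa: 20 MWh
  P3->Nampa: 40 MWh
Total cost = £730.
So P1→Nampa carries 20 MWh.

20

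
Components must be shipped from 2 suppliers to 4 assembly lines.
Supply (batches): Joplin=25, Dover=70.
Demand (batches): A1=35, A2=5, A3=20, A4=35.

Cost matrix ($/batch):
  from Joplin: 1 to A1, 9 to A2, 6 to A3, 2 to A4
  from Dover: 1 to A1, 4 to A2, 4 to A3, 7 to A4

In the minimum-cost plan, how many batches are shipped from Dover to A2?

Solving gives:
  Joplin->A4: 25 × $2 = $50
  Dover->A1: 35 × $1 = $35
  Dover->A2: 5 × $4 = $20
  Dover->A3: 20 × $4 = $80
  Dover->A4: 10 × $7 = $70
Total cost = $255.
So Dover→A2 carries 5 batches.

5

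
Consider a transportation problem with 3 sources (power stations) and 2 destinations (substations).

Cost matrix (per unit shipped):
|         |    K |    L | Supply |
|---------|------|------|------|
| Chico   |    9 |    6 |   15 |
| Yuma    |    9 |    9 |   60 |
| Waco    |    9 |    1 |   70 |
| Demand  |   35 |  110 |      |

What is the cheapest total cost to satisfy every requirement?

700

An optimal shipping plan:
  Chico->L: 15 × 6 = 90
  Yuma->K: 35 × 9 = 315
  Yuma->L: 25 × 9 = 225
  Waco->L: 70 × 1 = 70
Total = 90 + 315 + 225 + 70 = 700.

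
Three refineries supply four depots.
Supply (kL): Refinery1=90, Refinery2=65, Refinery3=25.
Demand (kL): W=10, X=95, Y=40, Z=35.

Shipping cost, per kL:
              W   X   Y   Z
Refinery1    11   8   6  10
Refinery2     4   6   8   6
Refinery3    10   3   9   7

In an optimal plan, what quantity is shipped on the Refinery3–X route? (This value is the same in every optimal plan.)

Optimal shipments:
  Refinery1 to X: 50 × 8 = 400
  Refinery1 to Y: 40 × 6 = 240
  Refinery2 to W: 10 × 4 = 40
  Refinery2 to X: 20 × 6 = 120
  Refinery2 to Z: 35 × 6 = 210
  Refinery3 to X: 25 × 3 = 75
Total cost = 1085.
So Refinery3→X carries 25 kL.

25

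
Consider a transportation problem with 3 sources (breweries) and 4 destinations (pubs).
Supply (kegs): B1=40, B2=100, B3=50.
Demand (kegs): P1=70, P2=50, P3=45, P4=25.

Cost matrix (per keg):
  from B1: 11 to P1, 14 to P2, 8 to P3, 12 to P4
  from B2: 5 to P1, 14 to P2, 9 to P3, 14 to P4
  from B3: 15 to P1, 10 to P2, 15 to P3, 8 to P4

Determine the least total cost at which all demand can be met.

A cheapest plan:
  B1–P3: 40 × 8 = 320
  B2–P1: 70 × 5 = 350
  B2–P2: 25 × 14 = 350
  B2–P3: 5 × 9 = 45
  B3–P2: 25 × 10 = 250
  B3–P4: 25 × 8 = 200
Total = 320 + 350 + 350 + 45 + 250 + 200 = 1515.

1515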